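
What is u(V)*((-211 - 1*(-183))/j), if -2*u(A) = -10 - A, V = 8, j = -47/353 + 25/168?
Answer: -14944608/929 ≈ -16087.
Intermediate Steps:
j = 929/59304 (j = -47*1/353 + 25*(1/168) = -47/353 + 25/168 = 929/59304 ≈ 0.015665)
u(A) = 5 + A/2 (u(A) = -(-10 - A)/2 = 5 + A/2)
u(V)*((-211 - 1*(-183))/j) = (5 + (1/2)*8)*((-211 - 1*(-183))/(929/59304)) = (5 + 4)*((-211 + 183)*(59304/929)) = 9*(-28*59304/929) = 9*(-1660512/929) = -14944608/929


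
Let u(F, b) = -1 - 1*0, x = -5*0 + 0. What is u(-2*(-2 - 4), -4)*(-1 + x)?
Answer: 1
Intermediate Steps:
x = 0 (x = 0 + 0 = 0)
u(F, b) = -1 (u(F, b) = -1 + 0 = -1)
u(-2*(-2 - 4), -4)*(-1 + x) = -(-1 + 0) = -1*(-1) = 1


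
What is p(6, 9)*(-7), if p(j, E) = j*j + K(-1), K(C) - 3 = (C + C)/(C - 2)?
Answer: -833/3 ≈ -277.67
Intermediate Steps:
K(C) = 3 + 2*C/(-2 + C) (K(C) = 3 + (C + C)/(C - 2) = 3 + (2*C)/(-2 + C) = 3 + 2*C/(-2 + C))
p(j, E) = 11/3 + j**2 (p(j, E) = j*j + (-6 + 5*(-1))/(-2 - 1) = j**2 + (-6 - 5)/(-3) = j**2 - 1/3*(-11) = j**2 + 11/3 = 11/3 + j**2)
p(6, 9)*(-7) = (11/3 + 6**2)*(-7) = (11/3 + 36)*(-7) = (119/3)*(-7) = -833/3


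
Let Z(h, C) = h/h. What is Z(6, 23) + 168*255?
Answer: 42841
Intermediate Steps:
Z(h, C) = 1
Z(6, 23) + 168*255 = 1 + 168*255 = 1 + 42840 = 42841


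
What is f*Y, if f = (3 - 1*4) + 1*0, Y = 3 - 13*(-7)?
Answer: -94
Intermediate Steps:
Y = 94 (Y = 3 + 91 = 94)
f = -1 (f = (3 - 4) + 0 = -1 + 0 = -1)
f*Y = -1*94 = -94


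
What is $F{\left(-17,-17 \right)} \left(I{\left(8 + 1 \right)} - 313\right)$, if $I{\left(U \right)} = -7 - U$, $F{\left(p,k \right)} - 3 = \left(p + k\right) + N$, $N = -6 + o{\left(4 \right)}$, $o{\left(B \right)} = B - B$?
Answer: $12173$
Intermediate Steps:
$o{\left(B \right)} = 0$
$N = -6$ ($N = -6 + 0 = -6$)
$F{\left(p,k \right)} = -3 + k + p$ ($F{\left(p,k \right)} = 3 - \left(6 - k - p\right) = 3 + \left(-6 + k + p\right) = -3 + k + p$)
$F{\left(-17,-17 \right)} \left(I{\left(8 + 1 \right)} - 313\right) = \left(-3 - 17 - 17\right) \left(\left(-7 - \left(8 + 1\right)\right) - 313\right) = - 37 \left(\left(-7 - 9\right) - 313\right) = - 37 \left(-16 - 313\right) = \left(-37\right) \left(-329\right) = 12173$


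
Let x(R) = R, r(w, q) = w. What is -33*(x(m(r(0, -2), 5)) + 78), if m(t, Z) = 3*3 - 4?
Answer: -2739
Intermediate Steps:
m(t, Z) = 5 (m(t, Z) = 9 - 4 = 5)
-33*(x(m(r(0, -2), 5)) + 78) = -33*(5 + 78) = -33*83 = -2739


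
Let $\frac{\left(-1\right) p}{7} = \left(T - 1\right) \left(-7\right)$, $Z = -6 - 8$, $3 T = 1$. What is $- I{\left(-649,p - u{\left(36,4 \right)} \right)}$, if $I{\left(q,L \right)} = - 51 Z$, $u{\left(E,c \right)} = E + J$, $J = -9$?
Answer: $-714$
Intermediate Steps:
$T = \frac{1}{3}$ ($T = \frac{1}{3} \cdot 1 = \frac{1}{3} \approx 0.33333$)
$Z = -14$
$p = - \frac{98}{3}$ ($p = - 7 \left(\frac{1}{3} - 1\right) \left(-7\right) = - 7 \left(\left(- \frac{2}{3}\right) \left(-7\right)\right) = \left(-7\right) \frac{14}{3} = - \frac{98}{3} \approx -32.667$)
$u{\left(E,c \right)} = -9 + E$ ($u{\left(E,c \right)} = E - 9 = -9 + E$)
$I{\left(q,L \right)} = 714$ ($I{\left(q,L \right)} = \left(-51\right) \left(-14\right) = 714$)
$- I{\left(-649,p - u{\left(36,4 \right)} \right)} = \left(-1\right) 714 = -714$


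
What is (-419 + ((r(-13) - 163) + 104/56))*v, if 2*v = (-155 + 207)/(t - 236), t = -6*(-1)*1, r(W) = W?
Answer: 53976/805 ≈ 67.051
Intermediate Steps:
t = 6 (t = 6*1 = 6)
v = -13/115 (v = ((-155 + 207)/(6 - 236))/2 = (52/(-230))/2 = (52*(-1/230))/2 = (½)*(-26/115) = -13/115 ≈ -0.11304)
(-419 + ((r(-13) - 163) + 104/56))*v = (-419 + ((-13 - 163) + 104/56))*(-13/115) = (-419 + (-176 + 104*(1/56)))*(-13/115) = (-419 + (-176 + 13/7))*(-13/115) = (-419 - 1219/7)*(-13/115) = -4152/7*(-13/115) = 53976/805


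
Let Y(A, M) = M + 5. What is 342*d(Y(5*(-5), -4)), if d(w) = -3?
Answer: -1026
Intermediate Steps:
Y(A, M) = 5 + M
342*d(Y(5*(-5), -4)) = 342*(-3) = -1026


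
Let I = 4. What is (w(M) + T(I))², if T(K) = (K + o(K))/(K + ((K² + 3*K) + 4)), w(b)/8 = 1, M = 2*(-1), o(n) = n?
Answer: 5476/81 ≈ 67.605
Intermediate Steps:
M = -2
w(b) = 8 (w(b) = 8*1 = 8)
T(K) = 2*K/(4 + K² + 4*K) (T(K) = (K + K)/(K + ((K² + 3*K) + 4)) = (2*K)/(K + (4 + K² + 3*K)) = (2*K)/(4 + K² + 4*K) = 2*K/(4 + K² + 4*K))
(w(M) + T(I))² = (8 + 2*4/(4 + 4² + 4*4))² = (8 + 2*4/(4 + 16 + 16))² = (8 + 2*4/36)² = (8 + 2*4*(1/36))² = (8 + 2/9)² = (74/9)² = 5476/81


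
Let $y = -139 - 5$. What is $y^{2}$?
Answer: $20736$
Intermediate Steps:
$y = -144$
$y^{2} = \left(-144\right)^{2} = 20736$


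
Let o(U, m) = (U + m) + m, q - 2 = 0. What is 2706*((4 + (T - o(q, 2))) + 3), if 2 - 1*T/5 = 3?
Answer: -10824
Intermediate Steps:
q = 2 (q = 2 + 0 = 2)
T = -5 (T = 10 - 5*3 = 10 - 15 = -5)
o(U, m) = U + 2*m
2706*((4 + (T - o(q, 2))) + 3) = 2706*((4 + (-5 - (2 + 2*2))) + 3) = 2706*((4 + (-5 - (2 + 4))) + 3) = 2706*((4 + (-5 - 1*6)) + 3) = 2706*((4 + (-5 - 6)) + 3) = 2706*((4 - 11) + 3) = 2706*(-7 + 3) = 2706*(-4) = -10824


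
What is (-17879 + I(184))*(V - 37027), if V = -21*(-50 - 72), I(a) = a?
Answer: 609858175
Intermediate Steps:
V = 2562 (V = -21*(-122) = 2562)
(-17879 + I(184))*(V - 37027) = (-17879 + 184)*(2562 - 37027) = -17695*(-34465) = 609858175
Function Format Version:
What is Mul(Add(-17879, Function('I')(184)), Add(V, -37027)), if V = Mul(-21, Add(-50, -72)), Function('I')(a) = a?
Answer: 609858175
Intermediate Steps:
V = 2562 (V = Mul(-21, -122) = 2562)
Mul(Add(-17879, Function('I')(184)), Add(V, -37027)) = Mul(Add(-17879, 184), Add(2562, -37027)) = Mul(-17695, -34465) = 609858175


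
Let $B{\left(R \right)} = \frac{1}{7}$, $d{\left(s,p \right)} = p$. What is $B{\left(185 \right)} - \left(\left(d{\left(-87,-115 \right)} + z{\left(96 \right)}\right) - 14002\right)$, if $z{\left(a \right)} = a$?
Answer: $\frac{98148}{7} \approx 14021.0$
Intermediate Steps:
$B{\left(R \right)} = \frac{1}{7}$
$B{\left(185 \right)} - \left(\left(d{\left(-87,-115 \right)} + z{\left(96 \right)}\right) - 14002\right) = \frac{1}{7} - \left(\left(-115 + 96\right) - 14002\right) = \frac{1}{7} - \left(-19 - 14002\right) = \frac{1}{7} - -14021 = \frac{1}{7} + 14021 = \frac{98148}{7}$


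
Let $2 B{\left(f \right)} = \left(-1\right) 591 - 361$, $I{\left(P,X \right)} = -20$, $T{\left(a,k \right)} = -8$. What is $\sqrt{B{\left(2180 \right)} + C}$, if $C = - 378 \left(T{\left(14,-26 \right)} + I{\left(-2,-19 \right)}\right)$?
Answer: $38 \sqrt{7} \approx 100.54$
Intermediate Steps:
$C = 10584$ ($C = - 378 \left(-8 - 20\right) = \left(-378\right) \left(-28\right) = 10584$)
$B{\left(f \right)} = -476$ ($B{\left(f \right)} = \frac{\left(-1\right) 591 - 361}{2} = \frac{-591 - 361}{2} = \frac{1}{2} \left(-952\right) = -476$)
$\sqrt{B{\left(2180 \right)} + C} = \sqrt{-476 + 10584} = \sqrt{10108} = 38 \sqrt{7}$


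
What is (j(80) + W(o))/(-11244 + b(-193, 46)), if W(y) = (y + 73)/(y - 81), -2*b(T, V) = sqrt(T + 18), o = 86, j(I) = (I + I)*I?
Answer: -2885615184/2528551595 + 128318*I*sqrt(7)/505710319 ≈ -1.1412 + 0.00067133*I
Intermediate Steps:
j(I) = 2*I**2 (j(I) = (2*I)*I = 2*I**2)
b(T, V) = -sqrt(18 + T)/2 (b(T, V) = -sqrt(T + 18)/2 = -sqrt(18 + T)/2)
W(y) = (73 + y)/(-81 + y)
(j(80) + W(o))/(-11244 + b(-193, 46)) = (2*80**2 + (73 + 86)/(-81 + 86))/(-11244 - sqrt(18 - 193)/2) = (2*6400 + 159/5)/(-11244 - 5*I*sqrt(7)/2) = (12800 + (1/5)*159)/(-11244 - 5*I*sqrt(7)/2) = (12800 + 159/5)/(-11244 - 5*I*sqrt(7)/2) = 64159/(5*(-11244 - 5*I*sqrt(7)/2))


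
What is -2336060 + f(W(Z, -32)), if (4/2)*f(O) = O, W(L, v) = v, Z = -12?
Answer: -2336076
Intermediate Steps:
f(O) = O/2
-2336060 + f(W(Z, -32)) = -2336060 + (½)*(-32) = -2336060 - 16 = -2336076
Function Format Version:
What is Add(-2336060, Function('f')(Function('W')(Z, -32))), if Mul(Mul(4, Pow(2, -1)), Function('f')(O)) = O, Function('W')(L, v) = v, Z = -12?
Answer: -2336076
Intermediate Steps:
Function('f')(O) = Mul(Rational(1, 2), O)
Add(-2336060, Function('f')(Function('W')(Z, -32))) = Add(-2336060, Mul(Rational(1, 2), -32)) = Add(-2336060, -16) = -2336076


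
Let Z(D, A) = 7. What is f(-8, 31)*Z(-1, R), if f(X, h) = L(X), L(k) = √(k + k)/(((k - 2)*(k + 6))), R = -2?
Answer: 7*I/5 ≈ 1.4*I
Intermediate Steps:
L(k) = √2*√k/((-2 + k)*(6 + k)) (L(k) = √(2*k)/(((-2 + k)*(6 + k))) = (√2*√k)*(1/((-2 + k)*(6 + k))) = √2*√k/((-2 + k)*(6 + k)))
f(X, h) = √2*√X/(-12 + X² + 4*X)
f(-8, 31)*Z(-1, R) = (√2*√(-8)/(-12 + (-8)² + 4*(-8)))*7 = (√2*(2*I*√2)/(-12 + 64 - 32))*7 = (√2*(2*I*√2)/20)*7 = (√2*(2*I*√2)*(1/20))*7 = (I/5)*7 = 7*I/5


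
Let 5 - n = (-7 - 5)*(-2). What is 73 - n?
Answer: 92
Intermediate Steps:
n = -19 (n = 5 - (-7 - 5)*(-2) = 5 - (-12)*(-2) = 5 - 1*24 = 5 - 24 = -19)
73 - n = 73 - 1*(-19) = 73 + 19 = 92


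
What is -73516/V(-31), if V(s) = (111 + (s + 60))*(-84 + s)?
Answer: 18379/4025 ≈ 4.5662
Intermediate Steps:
V(s) = (-84 + s)*(171 + s) (V(s) = (111 + (60 + s))*(-84 + s) = (171 + s)*(-84 + s) = (-84 + s)*(171 + s))
-73516/V(-31) = -73516/(-14364 + (-31)**2 + 87*(-31)) = -73516/(-14364 + 961 - 2697) = -73516/(-16100) = -73516*(-1/16100) = 18379/4025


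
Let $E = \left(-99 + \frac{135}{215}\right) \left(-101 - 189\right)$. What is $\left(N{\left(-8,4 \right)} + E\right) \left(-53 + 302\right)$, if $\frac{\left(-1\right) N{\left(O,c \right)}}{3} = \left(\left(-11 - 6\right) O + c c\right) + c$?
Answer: $\frac{300437424}{43} \approx 6.9869 \cdot 10^{6}$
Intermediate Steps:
$E = \frac{1226700}{43}$ ($E = \left(-99 + 135 \cdot \frac{1}{215}\right) \left(-290\right) = \left(-99 + \frac{27}{43}\right) \left(-290\right) = \left(- \frac{4230}{43}\right) \left(-290\right) = \frac{1226700}{43} \approx 28528.0$)
$N{\left(O,c \right)} = - 3 c - 3 c^{2} + 51 O$ ($N{\left(O,c \right)} = - 3 \left(\left(\left(-11 - 6\right) O + c c\right) + c\right) = - 3 \left(\left(- 17 O + c^{2}\right) + c\right) = - 3 \left(\left(c^{2} - 17 O\right) + c\right) = - 3 \left(c + c^{2} - 17 O\right) = - 3 c - 3 c^{2} + 51 O$)
$\left(N{\left(-8,4 \right)} + E\right) \left(-53 + 302\right) = \left(\left(\left(-3\right) 4 - 3 \cdot 4^{2} + 51 \left(-8\right)\right) + \frac{1226700}{43}\right) \left(-53 + 302\right) = \left(\left(-12 - 48 - 408\right) + \frac{1226700}{43}\right) 249 = \left(-468 + \frac{1226700}{43}\right) 249 = \frac{1206576}{43} \cdot 249 = \frac{300437424}{43}$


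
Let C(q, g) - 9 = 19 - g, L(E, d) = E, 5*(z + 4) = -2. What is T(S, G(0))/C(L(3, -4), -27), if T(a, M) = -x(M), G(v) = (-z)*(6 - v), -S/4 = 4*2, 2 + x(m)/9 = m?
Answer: -1098/275 ≈ -3.9927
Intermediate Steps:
z = -22/5 (z = -4 + (⅕)*(-2) = -4 - ⅖ = -22/5 ≈ -4.4000)
x(m) = -18 + 9*m
C(q, g) = 28 - g (C(q, g) = 9 + (19 - g) = 28 - g)
S = -32 (S = -16*2 = -4*8 = -32)
G(v) = 132/5 - 22*v/5 (G(v) = (-1*(-22/5))*(6 - v) = 22*(6 - v)/5 = 132/5 - 22*v/5)
T(a, M) = 18 - 9*M (T(a, M) = -(-18 + 9*M) = 18 - 9*M)
T(S, G(0))/C(L(3, -4), -27) = (18 - 9*(132/5 - 22/5*0))/(28 - 1*(-27)) = (18 - 9*(132/5 + 0))/(28 + 27) = (18 - 9*132/5)/55 = (18 - 1188/5)*(1/55) = -1098/5*1/55 = -1098/275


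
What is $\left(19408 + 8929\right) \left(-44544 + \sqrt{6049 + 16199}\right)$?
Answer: $-1262243328 + 170022 \sqrt{618} \approx -1.258 \cdot 10^{9}$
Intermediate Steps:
$\left(19408 + 8929\right) \left(-44544 + \sqrt{6049 + 16199}\right) = 28337 \left(-44544 + \sqrt{22248}\right) = 28337 \left(-44544 + 6 \sqrt{618}\right) = -1262243328 + 170022 \sqrt{618}$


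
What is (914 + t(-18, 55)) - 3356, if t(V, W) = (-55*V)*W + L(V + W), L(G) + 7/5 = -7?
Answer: 259998/5 ≈ 52000.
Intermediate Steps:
L(G) = -42/5 (L(G) = -7/5 - 7 = -42/5)
t(V, W) = -42/5 - 55*V*W (t(V, W) = (-55*V)*W - 42/5 = -55*V*W - 42/5 = -42/5 - 55*V*W)
(914 + t(-18, 55)) - 3356 = (914 + (-42/5 - 55*(-18)*55)) - 3356 = (914 + (-42/5 + 54450)) - 3356 = (914 + 272208/5) - 3356 = 276778/5 - 3356 = 259998/5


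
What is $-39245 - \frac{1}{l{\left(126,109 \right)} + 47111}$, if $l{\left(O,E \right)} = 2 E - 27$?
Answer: $- \frac{1856366991}{47302} \approx -39245.0$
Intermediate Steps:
$l{\left(O,E \right)} = -27 + 2 E$
$-39245 - \frac{1}{l{\left(126,109 \right)} + 47111} = -39245 - \frac{1}{\left(-27 + 2 \cdot 109\right) + 47111} = -39245 - \frac{1}{\left(-27 + 218\right) + 47111} = -39245 - \frac{1}{191 + 47111} = -39245 - \frac{1}{47302} = - \frac{1856366991}{47302}$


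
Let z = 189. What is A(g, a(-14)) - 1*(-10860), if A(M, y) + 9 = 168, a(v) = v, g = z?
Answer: 11019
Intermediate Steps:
g = 189
A(M, y) = 159 (A(M, y) = -9 + 168 = 159)
A(g, a(-14)) - 1*(-10860) = 159 - 1*(-10860) = 159 + 10860 = 11019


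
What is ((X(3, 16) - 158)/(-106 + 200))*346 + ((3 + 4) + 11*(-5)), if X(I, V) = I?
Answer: -29071/47 ≈ -618.53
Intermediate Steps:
((X(3, 16) - 158)/(-106 + 200))*346 + ((3 + 4) + 11*(-5)) = ((3 - 158)/(-106 + 200))*346 + ((3 + 4) + 11*(-5)) = -155/94*346 + (7 - 55) = -155*1/94*346 - 48 = -155/94*346 - 48 = -26815/47 - 48 = -29071/47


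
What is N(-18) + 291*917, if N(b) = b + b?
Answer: 266811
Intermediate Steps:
N(b) = 2*b
N(-18) + 291*917 = 2*(-18) + 291*917 = -36 + 266847 = 266811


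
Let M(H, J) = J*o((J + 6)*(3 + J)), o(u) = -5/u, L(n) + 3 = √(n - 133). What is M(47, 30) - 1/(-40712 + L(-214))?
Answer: -627798905/4973134716 + I*√347/1657711572 ≈ -0.12624 + 1.1237e-8*I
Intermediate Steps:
L(n) = -3 + √(-133 + n) (L(n) = -3 + √(n - 133) = -3 + √(-133 + n))
M(H, J) = -5*J/((3 + J)*(6 + J)) (M(H, J) = J*(-5*1/((3 + J)*(J + 6))) = J*(-5*1/((3 + J)*(6 + J))) = J*(-5/((3 + J)*(6 + J))) = -5*J/((3 + J)*(6 + J)))
M(47, 30) - 1/(-40712 + L(-214)) = -5*30/(18 + 30² + 9*30) - 1/(-40712 + (-3 + √(-133 - 214))) = -5*30/(18 + 900 + 270) - 1/(-40712 + (-3 + √(-347))) = -5*30/1188 - 1/(-40712 + (-3 + I*√347)) = -5*30*1/1188 - 1/(-40715 + I*√347) = -25/198 - 1/(-40715 + I*√347)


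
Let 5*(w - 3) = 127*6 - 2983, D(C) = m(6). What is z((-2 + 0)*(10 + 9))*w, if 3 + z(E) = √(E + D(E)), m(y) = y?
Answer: 6618/5 - 8824*I*√2/5 ≈ 1323.6 - 2495.8*I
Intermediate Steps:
D(C) = 6
w = -2206/5 (w = 3 + (127*6 - 2983)/5 = 3 + (762 - 2983)/5 = 3 + (⅕)*(-2221) = 3 - 2221/5 = -2206/5 ≈ -441.20)
z(E) = -3 + √(6 + E) (z(E) = -3 + √(E + 6) = -3 + √(6 + E))
z((-2 + 0)*(10 + 9))*w = (-3 + √(6 + (-2 + 0)*(10 + 9)))*(-2206/5) = (-3 + √(6 - 2*19))*(-2206/5) = (-3 + √(6 - 38))*(-2206/5) = (-3 + √(-32))*(-2206/5) = (-3 + 4*I*√2)*(-2206/5) = 6618/5 - 8824*I*√2/5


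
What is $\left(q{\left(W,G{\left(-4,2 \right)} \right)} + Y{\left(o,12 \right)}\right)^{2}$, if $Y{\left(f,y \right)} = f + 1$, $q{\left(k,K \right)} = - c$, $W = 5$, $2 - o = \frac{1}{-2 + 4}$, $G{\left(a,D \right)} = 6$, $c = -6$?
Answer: $\frac{289}{4} \approx 72.25$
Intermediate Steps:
$o = \frac{3}{2}$ ($o = 2 - \frac{1}{-2 + 4} = 2 - \frac{1}{2} = \frac{3}{2} \approx 1.5$)
$q{\left(k,K \right)} = 6$ ($q{\left(k,K \right)} = \left(-1\right) \left(-6\right) = 6$)
$Y{\left(f,y \right)} = 1 + f$
$\left(q{\left(W,G{\left(-4,2 \right)} \right)} + Y{\left(o,12 \right)}\right)^{2} = \left(6 + \left(1 + \frac{3}{2}\right)\right)^{2} = \left(6 + \frac{5}{2}\right)^{2} = \left(\frac{17}{2}\right)^{2} = \frac{289}{4}$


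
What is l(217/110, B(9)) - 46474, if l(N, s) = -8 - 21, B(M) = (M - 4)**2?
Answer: -46503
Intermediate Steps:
B(M) = (-4 + M)**2
l(N, s) = -29
l(217/110, B(9)) - 46474 = -29 - 46474 = -46503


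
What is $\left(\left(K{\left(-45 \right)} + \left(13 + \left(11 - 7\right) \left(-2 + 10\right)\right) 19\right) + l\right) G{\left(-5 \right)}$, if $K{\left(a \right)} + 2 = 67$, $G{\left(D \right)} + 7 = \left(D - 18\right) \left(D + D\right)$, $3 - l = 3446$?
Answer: $-562629$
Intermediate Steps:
$l = -3443$ ($l = 3 - 3446 = -3443$)
$G{\left(D \right)} = -7 + 2 D \left(-18 + D\right)$ ($G{\left(D \right)} = -7 + \left(D - 18\right) \left(D + D\right) = -7 + \left(-18 + D\right) 2 D = -7 + 2 D \left(-18 + D\right)$)
$K{\left(a \right)} = 65$ ($K{\left(a \right)} = -2 + 67 = 65$)
$\left(\left(K{\left(-45 \right)} + \left(13 + \left(11 - 7\right) \left(-2 + 10\right)\right) 19\right) + l\right) G{\left(-5 \right)} = \left(\left(65 + \left(13 + \left(11 - 7\right) \left(-2 + 10\right)\right) 19\right) - 3443\right) \left(-7 - -180 + 2 \left(-5\right)^{2}\right) = \left(\left(65 + \left(13 + 4 \cdot 8\right) 19\right) - 3443\right) \left(-7 + 180 + 2 \cdot 25\right) = \left(\left(65 + \left(13 + 32\right) 19\right) - 3443\right) \left(-7 + 180 + 50\right) = \left(\left(65 + 45 \cdot 19\right) - 3443\right) 223 = \left(\left(65 + 855\right) - 3443\right) 223 = \left(920 - 3443\right) 223 = \left(-2523\right) 223 = -562629$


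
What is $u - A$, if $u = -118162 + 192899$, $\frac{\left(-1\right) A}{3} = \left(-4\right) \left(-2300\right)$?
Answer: $102337$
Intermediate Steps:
$A = -27600$ ($A = - 3 \left(\left(-4\right) \left(-2300\right)\right) = \left(-3\right) 9200 = -27600$)
$u = 74737$
$u - A = 74737 - -27600 = 74737 + 27600 = 102337$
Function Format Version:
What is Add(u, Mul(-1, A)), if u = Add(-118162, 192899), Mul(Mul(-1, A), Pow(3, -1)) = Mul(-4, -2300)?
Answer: 102337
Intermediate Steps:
A = -27600 (A = Mul(-3, Mul(-4, -2300)) = Mul(-3, 9200) = -27600)
u = 74737
Add(u, Mul(-1, A)) = Add(74737, Mul(-1, -27600)) = Add(74737, 27600) = 102337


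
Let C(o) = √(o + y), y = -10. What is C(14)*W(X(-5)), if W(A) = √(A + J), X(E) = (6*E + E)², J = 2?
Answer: 2*√1227 ≈ 70.057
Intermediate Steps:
X(E) = 49*E² (X(E) = (7*E)² = 49*E²)
C(o) = √(-10 + o) (C(o) = √(o - 10) = √(-10 + o))
W(A) = √(2 + A) (W(A) = √(A + 2) = √(2 + A))
C(14)*W(X(-5)) = √(-10 + 14)*√(2 + 49*(-5)²) = √4*√(2 + 49*25) = 2*√(2 + 1225) = 2*√1227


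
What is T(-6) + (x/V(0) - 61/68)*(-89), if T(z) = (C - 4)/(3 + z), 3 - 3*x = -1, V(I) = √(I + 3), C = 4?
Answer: 5429/68 - 356*√3/9 ≈ 11.326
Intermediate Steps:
V(I) = √(3 + I)
x = 4/3 (x = 1 - ⅓*(-1) = 1 + ⅓ = 4/3 ≈ 1.3333)
T(z) = 0 (T(z) = (4 - 4)/(3 + z) = 0/(3 + z) = 0)
T(-6) + (x/V(0) - 61/68)*(-89) = 0 + (4/(3*(√(3 + 0))) - 61/68)*(-89) = 0 + (4/(3*(√3)) - 61*1/68)*(-89) = 0 + (4*(√3/3)/3 - 61/68)*(-89) = 0 + (4*√3/9 - 61/68)*(-89) = 0 + (-61/68 + 4*√3/9)*(-89) = 0 + (5429/68 - 356*√3/9) = 5429/68 - 356*√3/9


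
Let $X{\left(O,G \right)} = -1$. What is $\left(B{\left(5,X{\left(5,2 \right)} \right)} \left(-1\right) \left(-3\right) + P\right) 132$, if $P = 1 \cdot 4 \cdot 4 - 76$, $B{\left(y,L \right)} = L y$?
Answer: $-9900$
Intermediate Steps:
$P = -60$ ($P = 4 \cdot 4 - 76 = 16 - 76 = -60$)
$\left(B{\left(5,X{\left(5,2 \right)} \right)} \left(-1\right) \left(-3\right) + P\right) 132 = \left(\left(-1\right) 5 \left(-1\right) \left(-3\right) - 60\right) 132 = \left(\left(-5\right) \left(-1\right) \left(-3\right) - 60\right) 132 = \left(5 \left(-3\right) - 60\right) 132 = \left(-15 - 60\right) 132 = \left(-75\right) 132 = -9900$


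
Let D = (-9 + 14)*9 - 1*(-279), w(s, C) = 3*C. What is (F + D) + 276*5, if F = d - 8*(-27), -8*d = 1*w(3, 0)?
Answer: 1920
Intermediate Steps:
d = 0 (d = -3*0/8 = -0/8 = -⅛*0 = 0)
D = 324 (D = 5*9 + 279 = 45 + 279 = 324)
F = 216 (F = 0 - 8*(-27) = 0 + 216 = 216)
(F + D) + 276*5 = (216 + 324) + 276*5 = 540 + 1380 = 1920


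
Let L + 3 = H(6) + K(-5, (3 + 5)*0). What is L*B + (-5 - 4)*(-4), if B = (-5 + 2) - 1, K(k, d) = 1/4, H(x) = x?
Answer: 23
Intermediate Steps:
K(k, d) = ¼ (K(k, d) = 1*(¼) = ¼)
B = -4 (B = -3 - 1 = -4)
L = 13/4 (L = -3 + (6 + ¼) = -3 + 25/4 = 13/4 ≈ 3.2500)
L*B + (-5 - 4)*(-4) = (13/4)*(-4) + (-5 - 4)*(-4) = -13 - 9*(-4) = -13 + 36 = 23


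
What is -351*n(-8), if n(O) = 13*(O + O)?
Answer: 73008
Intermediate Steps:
n(O) = 26*O (n(O) = 13*(2*O) = 26*O)
-351*n(-8) = -9126*(-8) = -351*(-208) = 73008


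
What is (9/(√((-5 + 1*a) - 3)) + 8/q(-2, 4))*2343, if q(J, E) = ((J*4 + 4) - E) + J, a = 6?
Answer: -9372/5 - 21087*I*√2/2 ≈ -1874.4 - 14911.0*I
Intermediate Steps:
q(J, E) = 4 - E + 5*J (q(J, E) = ((4*J + 4) - E) + J = ((4 + 4*J) - E) + J = (4 - E + 4*J) + J = 4 - E + 5*J)
(9/(√((-5 + 1*a) - 3)) + 8/q(-2, 4))*2343 = (9/(√((-5 + 1*6) - 3)) + 8/(4 - 1*4 + 5*(-2)))*2343 = (9/(√((-5 + 6) - 3)) + 8/(4 - 4 - 10))*2343 = (9/(√(1 - 3)) + 8/(-10))*2343 = (9/(√(-2)) + 8*(-⅒))*2343 = (9/((I*√2)) - ⅘)*2343 = (9*(-I*√2/2) - ⅘)*2343 = (-9*I*√2/2 - ⅘)*2343 = (-⅘ - 9*I*√2/2)*2343 = -9372/5 - 21087*I*√2/2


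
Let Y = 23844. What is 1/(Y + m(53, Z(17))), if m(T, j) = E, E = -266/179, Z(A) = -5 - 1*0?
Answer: 179/4267810 ≈ 4.1942e-5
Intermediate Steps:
Z(A) = -5 (Z(A) = -5 + 0 = -5)
E = -266/179 (E = -266*1/179 = -266/179 ≈ -1.4860)
m(T, j) = -266/179
1/(Y + m(53, Z(17))) = 1/(23844 - 266/179) = 1/(4267810/179) = 179/4267810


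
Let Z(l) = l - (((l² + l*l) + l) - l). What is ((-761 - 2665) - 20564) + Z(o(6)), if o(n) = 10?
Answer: -24180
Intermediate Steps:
Z(l) = l - 2*l² (Z(l) = l - (((l² + l²) + l) - l) = l - ((2*l² + l) - l) = l - ((l + 2*l²) - l) = l - 2*l²)
((-761 - 2665) - 20564) + Z(o(6)) = ((-761 - 2665) - 20564) + 10*(1 - 2*10) = (-3426 - 20564) + 10*(1 - 20) = -23990 + 10*(-19) = -23990 - 190 = -24180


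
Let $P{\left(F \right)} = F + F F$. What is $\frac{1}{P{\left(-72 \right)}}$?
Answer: $\frac{1}{5112} \approx 0.00019562$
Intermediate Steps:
$P{\left(F \right)} = F + F^{2}$
$\frac{1}{P{\left(-72 \right)}} = \frac{1}{\left(-72\right) \left(1 - 72\right)} = \frac{1}{\left(-72\right) \left(-71\right)} = \frac{1}{5112}$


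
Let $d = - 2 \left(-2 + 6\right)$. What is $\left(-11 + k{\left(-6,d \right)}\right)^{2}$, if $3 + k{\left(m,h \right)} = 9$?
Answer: $25$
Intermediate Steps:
$d = -8$ ($d = \left(-2\right) 4 = -8$)
$k{\left(m,h \right)} = 6$ ($k{\left(m,h \right)} = -3 + 9 = 6$)
$\left(-11 + k{\left(-6,d \right)}\right)^{2} = \left(-11 + 6\right)^{2} = \left(-5\right)^{2} = 25$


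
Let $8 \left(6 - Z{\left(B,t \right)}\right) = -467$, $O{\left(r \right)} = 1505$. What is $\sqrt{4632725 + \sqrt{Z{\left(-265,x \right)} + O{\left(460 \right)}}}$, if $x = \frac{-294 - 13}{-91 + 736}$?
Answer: $\frac{\sqrt{18530900 + 9 \sqrt{310}}}{2} \approx 2152.4$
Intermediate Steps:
$x = - \frac{307}{645} \approx -0.47597$
$Z{\left(B,t \right)} = \frac{515}{8}$ ($Z{\left(B,t \right)} = 6 - - \frac{467}{8} = 6 + \frac{467}{8} = \frac{515}{8}$)
$\sqrt{4632725 + \sqrt{Z{\left(-265,x \right)} + O{\left(460 \right)}}} = \sqrt{4632725 + \sqrt{\frac{515}{8} + 1505}} = \sqrt{4632725 + \sqrt{\frac{12555}{8}}} = \sqrt{4632725 + \frac{9 \sqrt{310}}{4}}$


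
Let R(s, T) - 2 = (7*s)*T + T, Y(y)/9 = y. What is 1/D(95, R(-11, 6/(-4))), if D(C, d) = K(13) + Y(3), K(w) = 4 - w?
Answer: 1/18 ≈ 0.055556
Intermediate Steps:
Y(y) = 9*y
R(s, T) = 2 + T + 7*T*s (R(s, T) = 2 + ((7*s)*T + T) = 2 + (7*T*s + T) = 2 + (T + 7*T*s) = 2 + T + 7*T*s)
D(C, d) = 18 (D(C, d) = (4 - 1*13) + 9*3 = (4 - 13) + 27 = -9 + 27 = 18)
1/D(95, R(-11, 6/(-4))) = 1/18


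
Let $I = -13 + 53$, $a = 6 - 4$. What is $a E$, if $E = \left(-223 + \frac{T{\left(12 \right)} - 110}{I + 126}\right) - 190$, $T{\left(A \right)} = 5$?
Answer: $- \frac{68663}{83} \approx -827.26$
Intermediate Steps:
$a = 2$ ($a = 6 - 4 = 2$)
$I = 40$
$E = - \frac{68663}{166}$ ($E = \left(-223 + \frac{5 - 110}{40 + 126}\right) - 190 = \left(-223 - \frac{105}{166}\right) - 190 = - \frac{37123}{166} - 190 = - \frac{68663}{166} \approx -413.63$)
$a E = 2 \left(- \frac{68663}{166}\right) = - \frac{68663}{83}$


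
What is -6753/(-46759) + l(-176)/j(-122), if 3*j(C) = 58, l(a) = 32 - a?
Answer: 14784645/1356011 ≈ 10.903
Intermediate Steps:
j(C) = 58/3 (j(C) = (⅓)*58 = 58/3)
-6753/(-46759) + l(-176)/j(-122) = -6753/(-46759) + (32 - 1*(-176))/(58/3) = -6753*(-1/46759) + (32 + 176)*(3/58) = 6753/46759 + 208*(3/58) = 6753/46759 + 312/29 = 14784645/1356011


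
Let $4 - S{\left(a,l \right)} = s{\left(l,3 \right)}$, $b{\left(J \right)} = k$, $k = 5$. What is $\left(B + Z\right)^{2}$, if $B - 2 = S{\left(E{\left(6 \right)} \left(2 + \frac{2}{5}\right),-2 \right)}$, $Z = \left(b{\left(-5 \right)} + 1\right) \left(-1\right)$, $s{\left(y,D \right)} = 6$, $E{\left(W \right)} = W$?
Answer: $36$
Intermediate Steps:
$b{\left(J \right)} = 5$
$Z = -6$ ($Z = \left(5 + 1\right) \left(-1\right) = 6 \left(-1\right) = -6$)
$S{\left(a,l \right)} = -2$ ($S{\left(a,l \right)} = 4 - 6 = -2$)
$B = 0$ ($B = 2 - 2 = 0$)
$\left(B + Z\right)^{2} = \left(0 - 6\right)^{2} = \left(-6\right)^{2} = 36$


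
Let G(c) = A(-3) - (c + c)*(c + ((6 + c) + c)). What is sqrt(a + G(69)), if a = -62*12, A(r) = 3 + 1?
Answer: I*sqrt(30134) ≈ 173.59*I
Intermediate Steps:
A(r) = 4
G(c) = 4 - 2*c*(6 + 3*c) (G(c) = 4 - (c + c)*(c + ((6 + c) + c)) = 4 - 2*c*(c + (6 + 2*c)) = 4 - 2*c*(6 + 3*c))
a = -744
sqrt(a + G(69)) = sqrt(-744 + (4 - 12*69 - 6*69**2)) = sqrt(-744 + (4 - 828 - 6*4761)) = sqrt(-744 + (4 - 828 - 28566)) = sqrt(-744 - 29390) = sqrt(-30134) = I*sqrt(30134)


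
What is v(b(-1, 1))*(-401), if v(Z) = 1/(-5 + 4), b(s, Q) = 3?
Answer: 401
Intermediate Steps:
v(Z) = -1 (v(Z) = 1/(-1) = -1)
v(b(-1, 1))*(-401) = -1*(-401) = 401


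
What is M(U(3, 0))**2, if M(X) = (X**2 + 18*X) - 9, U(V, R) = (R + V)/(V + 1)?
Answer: 6561/256 ≈ 25.629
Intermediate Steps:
U(V, R) = (R + V)/(1 + V)
M(X) = -9 + X**2 + 18*X
M(U(3, 0))**2 = (-9 + ((0 + 3)/(1 + 3))**2 + 18*((0 + 3)/(1 + 3)))**2 = (-9 + (3/4)**2 + 18*(3/4))**2 = (-9 + 9/16 + 27/2)**2 = (81/16)**2 = 6561/256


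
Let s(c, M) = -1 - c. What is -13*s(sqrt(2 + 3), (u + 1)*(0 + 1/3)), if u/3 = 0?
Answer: 13 + 13*sqrt(5) ≈ 42.069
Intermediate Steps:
u = 0 (u = 3*0 = 0)
-13*s(sqrt(2 + 3), (u + 1)*(0 + 1/3)) = -13*(-1 - sqrt(2 + 3)) = -13*(-1 - sqrt(5)) = 13 + 13*sqrt(5)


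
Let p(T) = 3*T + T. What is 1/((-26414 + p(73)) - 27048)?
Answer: -1/53170 ≈ -1.8808e-5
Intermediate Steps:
p(T) = 4*T
1/((-26414 + p(73)) - 27048) = 1/((-26414 + 4*73) - 27048) = 1/((-26414 + 292) - 27048) = 1/(-26122 - 27048) = 1/(-53170) = -1/53170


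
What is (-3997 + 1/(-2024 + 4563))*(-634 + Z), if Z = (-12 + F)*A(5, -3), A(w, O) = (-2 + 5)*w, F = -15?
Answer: 10544168898/2539 ≈ 4.1529e+6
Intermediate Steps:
A(w, O) = 3*w
Z = -405 (Z = (-12 - 15)*(3*5) = -27*15 = -405)
(-3997 + 1/(-2024 + 4563))*(-634 + Z) = (-3997 + 1/(-2024 + 4563))*(-634 - 405) = (-3997 + 1/2539)*(-1039) = -10148382/2539*(-1039) = 10544168898/2539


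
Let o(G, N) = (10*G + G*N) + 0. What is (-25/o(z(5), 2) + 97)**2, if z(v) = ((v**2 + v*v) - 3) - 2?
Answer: 109641841/11664 ≈ 9400.0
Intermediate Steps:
z(v) = -5 + 2*v**2 (z(v) = ((v**2 + v**2) - 3) - 2 = (2*v**2 - 3) - 2 = (-3 + 2*v**2) - 2 = -5 + 2*v**2)
o(G, N) = 10*G + G*N
(-25/o(z(5), 2) + 97)**2 = (-25*1/((-5 + 2*5**2)*(10 + 2)) + 97)**2 = (-25*1/(12*(-5 + 2*25)) + 97)**2 = (-25*1/(12*(-5 + 50)) + 97)**2 = (-25/(45*12) + 97)**2 = (-25/540 + 97)**2 = (-25*1/540 + 97)**2 = (-5/108 + 97)**2 = (10471/108)**2 = 109641841/11664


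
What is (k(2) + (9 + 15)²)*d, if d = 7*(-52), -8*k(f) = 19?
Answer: -417599/2 ≈ -2.0880e+5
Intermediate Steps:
k(f) = -19/8 (k(f) = -⅛*19 = -19/8)
d = -364
(k(2) + (9 + 15)²)*d = (-19/8 + (9 + 15)²)*(-364) = (-19/8 + 24²)*(-364) = (-19/8 + 576)*(-364) = (4589/8)*(-364) = -417599/2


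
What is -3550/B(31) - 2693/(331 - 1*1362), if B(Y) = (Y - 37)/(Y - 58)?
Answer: -16467532/1031 ≈ -15972.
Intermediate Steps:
B(Y) = (-37 + Y)/(-58 + Y)
-3550/B(31) - 2693/(331 - 1*1362) = -3550*(-58 + 31)/(-37 + 31) - 2693/(331 - 1*1362) = -3550/(-6/(-27)) - 2693/(331 - 1362) = -3550/((-1/27*(-6))) - 2693/(-1031) = -3550/2/9 - 2693*(-1/1031) = -3550*9/2 + 2693/1031 = -15975 + 2693/1031 = -16467532/1031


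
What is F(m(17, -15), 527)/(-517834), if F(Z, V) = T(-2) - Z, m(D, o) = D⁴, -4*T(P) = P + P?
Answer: 41760/258917 ≈ 0.16129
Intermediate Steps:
T(P) = -P/2 (T(P) = -(P + P)/4 = -P/2)
F(Z, V) = 1 - Z (F(Z, V) = -½*(-2) - Z = 1 - Z)
F(m(17, -15), 527)/(-517834) = (1 - 1*17⁴)/(-517834) = (1 - 1*83521)*(-1/517834) = (1 - 83521)*(-1/517834) = -83520*(-1/517834) = 41760/258917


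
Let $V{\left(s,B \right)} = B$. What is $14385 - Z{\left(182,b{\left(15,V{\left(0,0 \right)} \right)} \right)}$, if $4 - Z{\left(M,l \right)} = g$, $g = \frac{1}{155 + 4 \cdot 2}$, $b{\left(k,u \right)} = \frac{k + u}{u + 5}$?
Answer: $\frac{2344104}{163} \approx 14381.0$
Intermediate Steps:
$b{\left(k,u \right)} = \frac{k + u}{5 + u}$
$g = \frac{1}{163}$ ($g = \frac{1}{155 + 8} = \frac{1}{163} \approx 0.006135$)
$Z{\left(M,l \right)} = \frac{651}{163}$ ($Z{\left(M,l \right)} = 4 - \frac{1}{163} = \frac{651}{163}$)
$14385 - Z{\left(182,b{\left(15,V{\left(0,0 \right)} \right)} \right)} = 14385 - \frac{651}{163} = \frac{2344104}{163}$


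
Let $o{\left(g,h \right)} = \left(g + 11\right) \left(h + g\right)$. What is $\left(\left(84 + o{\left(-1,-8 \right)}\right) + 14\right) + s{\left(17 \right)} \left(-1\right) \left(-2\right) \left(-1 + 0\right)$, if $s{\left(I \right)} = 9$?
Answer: $-10$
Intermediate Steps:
$o{\left(g,h \right)} = \left(11 + g\right) \left(g + h\right)$
$\left(\left(84 + o{\left(-1,-8 \right)}\right) + 14\right) + s{\left(17 \right)} \left(-1\right) \left(-2\right) \left(-1 + 0\right) = \left(\left(84 + \left(\left(-1\right)^{2} + 11 \left(-1\right) + 11 \left(-8\right) - -8\right)\right) + 14\right) + 9 \left(-1\right) \left(-2\right) \left(-1 + 0\right) = \left(\left(84 + \left(1 - 11 - 88 + 8\right)\right) + 14\right) + 9 \cdot 2 \left(-1\right) = \left(\left(84 - 90\right) + 14\right) + 9 \left(-2\right) = \left(-6 + 14\right) - 18 = 8 - 18 = -10$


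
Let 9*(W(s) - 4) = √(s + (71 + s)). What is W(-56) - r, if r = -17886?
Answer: 17890 + I*√41/9 ≈ 17890.0 + 0.71146*I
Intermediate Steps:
W(s) = 4 + √(71 + 2*s)/9 (W(s) = 4 + √(s + (71 + s))/9 = 4 + √(71 + 2*s)/9)
W(-56) - r = (4 + √(71 + 2*(-56))/9) - 1*(-17886) = (4 + √(71 - 112)/9) + 17886 = (4 + √(-41)/9) + 17886 = (4 + (I*√41)/9) + 17886 = (4 + I*√41/9) + 17886 = 17890 + I*√41/9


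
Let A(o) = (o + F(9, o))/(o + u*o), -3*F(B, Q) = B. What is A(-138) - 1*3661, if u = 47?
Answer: -8083441/2208 ≈ -3661.0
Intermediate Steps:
F(B, Q) = -B/3
A(o) = (-3 + o)/(48*o) (A(o) = (o - ⅓*9)/(o + 47*o) = (o - 3)/((48*o)) = (-3 + o)*(1/(48*o)) = (-3 + o)/(48*o))
A(-138) - 1*3661 = (1/48)*(-3 - 138)/(-138) - 1*3661 = (1/48)*(-1/138)*(-141) - 3661 = 47/2208 - 3661 = -8083441/2208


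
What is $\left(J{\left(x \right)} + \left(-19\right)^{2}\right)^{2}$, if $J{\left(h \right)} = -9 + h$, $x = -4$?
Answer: $121104$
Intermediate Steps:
$\left(J{\left(x \right)} + \left(-19\right)^{2}\right)^{2} = \left(\left(-9 - 4\right) + \left(-19\right)^{2}\right)^{2} = \left(-13 + 361\right)^{2} = 348^{2} = 121104$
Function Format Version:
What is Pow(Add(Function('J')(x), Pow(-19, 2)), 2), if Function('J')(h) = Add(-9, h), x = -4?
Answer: 121104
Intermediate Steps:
Pow(Add(Function('J')(x), Pow(-19, 2)), 2) = Pow(Add(Add(-9, -4), Pow(-19, 2)), 2) = Pow(Add(-13, 361), 2) = Pow(348, 2) = 121104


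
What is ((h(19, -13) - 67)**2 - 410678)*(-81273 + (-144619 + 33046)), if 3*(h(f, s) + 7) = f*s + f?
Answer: 74858574588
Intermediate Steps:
h(f, s) = -7 + f/3 + f*s/3 (h(f, s) = -7 + (f*s + f)/3 = -7 + (f + f*s)/3 = -7 + (f/3 + f*s/3) = -7 + f/3 + f*s/3)
((h(19, -13) - 67)**2 - 410678)*(-81273 + (-144619 + 33046)) = (((-7 + (1/3)*19 + (1/3)*19*(-13)) - 67)**2 - 410678)*(-81273 + (-144619 + 33046)) = (((-7 + 19/3 - 247/3) - 67)**2 - 410678)*(-81273 - 111573) = ((-83 - 67)**2 - 410678)*(-192846) = ((-150)**2 - 410678)*(-192846) = (22500 - 410678)*(-192846) = -388178*(-192846) = 74858574588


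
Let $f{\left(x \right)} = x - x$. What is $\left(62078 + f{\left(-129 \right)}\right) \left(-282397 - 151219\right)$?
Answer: $-26918014048$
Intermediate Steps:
$f{\left(x \right)} = 0$
$\left(62078 + f{\left(-129 \right)}\right) \left(-282397 - 151219\right) = \left(62078 + 0\right) \left(-282397 - 151219\right) = 62078 \left(-433616\right) = -26918014048$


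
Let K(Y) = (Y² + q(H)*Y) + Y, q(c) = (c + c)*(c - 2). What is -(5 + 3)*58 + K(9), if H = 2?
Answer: -374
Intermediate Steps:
q(c) = 2*c*(-2 + c) (q(c) = (2*c)*(-2 + c) = 2*c*(-2 + c))
K(Y) = Y + Y² (K(Y) = (Y² + (2*2*(-2 + 2))*Y) + Y = (Y² + (2*2*0)*Y) + Y = (Y² + 0*Y) + Y = (Y² + 0) + Y = Y² + Y = Y + Y²)
-(5 + 3)*58 + K(9) = -(5 + 3)*58 + 9*(1 + 9) = -1*8*58 + 9*10 = -8*58 + 90 = -464 + 90 = -374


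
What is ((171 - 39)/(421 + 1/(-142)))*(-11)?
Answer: -68728/19927 ≈ -3.4490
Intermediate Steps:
((171 - 39)/(421 + 1/(-142)))*(-11) = (132/(421 - 1/142))*(-11) = (132/(59781/142))*(-11) = (132*(142/59781))*(-11) = (6248/19927)*(-11) = -68728/19927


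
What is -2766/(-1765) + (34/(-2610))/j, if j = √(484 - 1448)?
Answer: 2766/1765 + 17*I*√241/629010 ≈ 1.5671 + 0.00041957*I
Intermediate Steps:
j = 2*I*√241 (j = √(-964) = 2*I*√241 ≈ 31.048*I)
-2766/(-1765) + (34/(-2610))/j = -2766/(-1765) + (34/(-2610))/((2*I*√241)) = -2766*(-1/1765) + (34*(-1/2610))*(-I*√241/482) = 2766/1765 - (-17)*I*√241/629010 = 2766/1765 + 17*I*√241/629010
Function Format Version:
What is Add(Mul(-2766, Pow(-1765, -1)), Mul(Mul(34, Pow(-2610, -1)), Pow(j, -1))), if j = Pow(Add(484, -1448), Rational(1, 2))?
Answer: Add(Rational(2766, 1765), Mul(Rational(17, 629010), I, Pow(241, Rational(1, 2)))) ≈ Add(1.5671, Mul(0.00041957, I))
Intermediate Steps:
j = Mul(2, I, Pow(241, Rational(1, 2))) (j = Pow(-964, Rational(1, 2)) = Mul(2, I, Pow(241, Rational(1, 2))) ≈ Mul(31.048, I))
Add(Mul(-2766, Pow(-1765, -1)), Mul(Mul(34, Pow(-2610, -1)), Pow(j, -1))) = Add(Mul(-2766, Pow(-1765, -1)), Mul(Mul(34, Pow(-2610, -1)), Pow(Mul(2, I, Pow(241, Rational(1, 2))), -1))) = Add(Mul(-2766, Rational(-1, 1765)), Mul(Mul(34, Rational(-1, 2610)), Mul(Rational(-1, 482), I, Pow(241, Rational(1, 2))))) = Add(Rational(2766, 1765), Mul(Rational(-17, 1305), Mul(Rational(-1, 482), I, Pow(241, Rational(1, 2))))) = Add(Rational(2766, 1765), Mul(Rational(17, 629010), I, Pow(241, Rational(1, 2))))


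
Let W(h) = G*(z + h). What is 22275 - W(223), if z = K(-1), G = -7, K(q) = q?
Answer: 23829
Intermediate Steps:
z = -1
W(h) = 7 - 7*h (W(h) = -7*(-1 + h) = 7 - 7*h)
22275 - W(223) = 22275 - (7 - 7*223) = 22275 - (7 - 1561) = 22275 - 1*(-1554) = 22275 + 1554 = 23829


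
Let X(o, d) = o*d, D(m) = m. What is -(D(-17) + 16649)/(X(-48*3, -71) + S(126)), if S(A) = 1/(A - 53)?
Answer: -1214136/746353 ≈ -1.6268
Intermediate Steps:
S(A) = 1/(-53 + A)
X(o, d) = d*o
-(D(-17) + 16649)/(X(-48*3, -71) + S(126)) = -(-17 + 16649)/(-(-3408)*3 + 1/(-53 + 126)) = -16632/(-71*(-144) + 1/73) = -16632/(10224 + 1/73) = -16632/746353/73 = -16632*73/746353 = -1*1214136/746353 = -1214136/746353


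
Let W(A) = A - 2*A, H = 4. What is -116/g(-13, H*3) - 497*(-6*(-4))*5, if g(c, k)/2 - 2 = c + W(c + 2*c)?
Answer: -834989/14 ≈ -59642.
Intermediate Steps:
W(A) = -A
g(c, k) = 4 - 4*c (g(c, k) = 4 + 2*(c - (c + 2*c)) = 4 + 2*(c - 3*c) = 4 + 2*(-2*c) = 4 - 4*c)
-116/g(-13, H*3) - 497*(-6*(-4))*5 = -116/(4 - 4*(-13)) - 497*(-6*(-4))*5 = -116/(4 + 52) - 11928*5 = -116/56 - 497*120 = -116*1/56 - 59640 = -29/14 - 59640 = -834989/14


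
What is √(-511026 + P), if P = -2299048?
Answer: I*√2810074 ≈ 1676.3*I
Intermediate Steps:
√(-511026 + P) = √(-511026 - 2299048) = √(-2810074) = I*√2810074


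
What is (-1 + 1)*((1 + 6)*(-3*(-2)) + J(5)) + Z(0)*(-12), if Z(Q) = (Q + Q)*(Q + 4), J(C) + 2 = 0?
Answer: 0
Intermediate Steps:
J(C) = -2 (J(C) = -2 + 0 = -2)
Z(Q) = 2*Q*(4 + Q) (Z(Q) = (2*Q)*(4 + Q) = 2*Q*(4 + Q))
(-1 + 1)*((1 + 6)*(-3*(-2)) + J(5)) + Z(0)*(-12) = (-1 + 1)*((1 + 6)*(-3*(-2)) - 2) + (2*0*(4 + 0))*(-12) = 0*(7*6 - 2) + (2*0*4)*(-12) = 0*(42 - 2) + 0*(-12) = 0*40 + 0 = 0 + 0 = 0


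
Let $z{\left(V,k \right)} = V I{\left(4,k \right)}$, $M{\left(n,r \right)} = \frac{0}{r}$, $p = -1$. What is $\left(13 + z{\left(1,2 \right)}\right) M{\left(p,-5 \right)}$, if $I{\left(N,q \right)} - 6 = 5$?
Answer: $0$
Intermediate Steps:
$I{\left(N,q \right)} = 11$ ($I{\left(N,q \right)} = 6 + 5 = 11$)
$M{\left(n,r \right)} = 0$
$z{\left(V,k \right)} = 11 V$ ($z{\left(V,k \right)} = V 11 = 11 V$)
$\left(13 + z{\left(1,2 \right)}\right) M{\left(p,-5 \right)} = \left(13 + 11 \cdot 1\right) 0 = \left(13 + 11\right) 0 = 24 \cdot 0 = 0$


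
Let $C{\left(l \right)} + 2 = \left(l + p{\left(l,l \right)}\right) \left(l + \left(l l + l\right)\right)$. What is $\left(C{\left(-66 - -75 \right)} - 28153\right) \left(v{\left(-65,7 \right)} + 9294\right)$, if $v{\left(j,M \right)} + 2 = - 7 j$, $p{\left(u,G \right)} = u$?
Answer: $-257057631$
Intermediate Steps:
$v{\left(j,M \right)} = -2 - 7 j$
$C{\left(l \right)} = -2 + 2 l \left(l^{2} + 2 l\right)$ ($C{\left(l \right)} = -2 + \left(l + l\right) \left(l + \left(l l + l\right)\right) = -2 + 2 l \left(l + \left(l^{2} + l\right)\right) = -2 + 2 l \left(l + \left(l + l^{2}\right)\right) = -2 + 2 l \left(l^{2} + 2 l\right)$)
$\left(C{\left(-66 - -75 \right)} - 28153\right) \left(v{\left(-65,7 \right)} + 9294\right) = \left(\left(-2 + 2 \left(-66 - -75\right)^{3} + 4 \left(-66 - -75\right)^{2}\right) - 28153\right) \left(\left(-2 - -455\right) + 9294\right) = \left(\left(-2 + 2 \left(-66 + 75\right)^{3} + 4 \left(-66 + 75\right)^{2}\right) - 28153\right) \left(\left(-2 + 455\right) + 9294\right) = \left(\left(-2 + 2 \cdot 9^{3} + 4 \cdot 9^{2}\right) - 28153\right) \left(453 + 9294\right) = \left(\left(-2 + 2 \cdot 729 + 4 \cdot 81\right) - 28153\right) 9747 = \left(\left(-2 + 1458 + 324\right) - 28153\right) 9747 = \left(1780 - 28153\right) 9747 = \left(-26373\right) 9747 = -257057631$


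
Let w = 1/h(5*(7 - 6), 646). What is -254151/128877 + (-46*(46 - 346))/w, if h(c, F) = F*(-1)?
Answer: -382970977917/42959 ≈ -8.9148e+6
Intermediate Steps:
h(c, F) = -F
w = -1/646 (w = 1/(-1*646) = 1/(-646) = -1/646 ≈ -0.0015480)
-254151/128877 + (-46*(46 - 346))/w = -254151/128877 + (-46*(46 - 346))/(-1/646) = -254151*1/128877 - 46*(-300)*(-646) = -84717/42959 + 13800*(-646) = -84717/42959 - 8914800 = -382970977917/42959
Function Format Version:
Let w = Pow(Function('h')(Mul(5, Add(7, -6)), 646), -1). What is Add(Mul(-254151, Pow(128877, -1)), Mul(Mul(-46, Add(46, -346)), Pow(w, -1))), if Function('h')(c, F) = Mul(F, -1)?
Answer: Rational(-382970977917, 42959) ≈ -8.9148e+6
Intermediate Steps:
Function('h')(c, F) = Mul(-1, F)
w = Rational(-1, 646) (w = Pow(Mul(-1, 646), -1) = Pow(-646, -1) = Rational(-1, 646) ≈ -0.0015480)
Add(Mul(-254151, Pow(128877, -1)), Mul(Mul(-46, Add(46, -346)), Pow(w, -1))) = Add(Mul(-254151, Pow(128877, -1)), Mul(Mul(-46, Add(46, -346)), Pow(Rational(-1, 646), -1))) = Add(Mul(-254151, Rational(1, 128877)), Mul(Mul(-46, -300), -646)) = Add(Rational(-84717, 42959), Mul(13800, -646)) = Add(Rational(-84717, 42959), -8914800) = Rational(-382970977917, 42959)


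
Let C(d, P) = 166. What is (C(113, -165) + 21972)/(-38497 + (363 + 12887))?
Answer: -22138/25247 ≈ -0.87686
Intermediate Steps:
(C(113, -165) + 21972)/(-38497 + (363 + 12887)) = (166 + 21972)/(-38497 + (363 + 12887)) = 22138/(-38497 + 13250) = 22138/(-25247) = 22138*(-1/25247) = -22138/25247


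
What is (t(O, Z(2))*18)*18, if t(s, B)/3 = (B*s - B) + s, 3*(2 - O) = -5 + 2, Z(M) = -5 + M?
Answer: -2916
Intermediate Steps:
O = 3 (O = 2 - (-5 + 2)/3 = 2 - ⅓*(-3) = 2 + 1 = 3)
t(s, B) = -3*B + 3*s + 3*B*s (t(s, B) = 3*((B*s - B) + s) = 3*((-B + B*s) + s) = 3*(s - B + B*s) = -3*B + 3*s + 3*B*s)
(t(O, Z(2))*18)*18 = ((-3*(-5 + 2) + 3*3 + 3*(-5 + 2)*3)*18)*18 = ((-3*(-3) + 9 + 3*(-3)*3)*18)*18 = ((9 + 9 - 27)*18)*18 = -9*18*18 = -162*18 = -2916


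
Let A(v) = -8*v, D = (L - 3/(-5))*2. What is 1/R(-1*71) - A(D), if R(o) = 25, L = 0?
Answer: 241/25 ≈ 9.6400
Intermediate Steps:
D = 6/5 (D = (0 - 3/(-5))*2 = (0 - 3*(-⅕))*2 = (0 + ⅗)*2 = (⅗)*2 = 6/5 ≈ 1.2000)
1/R(-1*71) - A(D) = 1/25 - (-8)*6/5 = 1/25 - 1*(-48/5) = 1/25 + 48/5 = 241/25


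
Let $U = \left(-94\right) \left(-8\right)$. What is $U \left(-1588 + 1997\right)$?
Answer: $307568$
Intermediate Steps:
$U = 752$
$U \left(-1588 + 1997\right) = 752 \left(-1588 + 1997\right) = 752 \cdot 409 = 307568$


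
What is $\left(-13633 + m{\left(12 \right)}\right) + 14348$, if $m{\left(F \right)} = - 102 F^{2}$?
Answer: $-13973$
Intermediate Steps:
$\left(-13633 + m{\left(12 \right)}\right) + 14348 = \left(-13633 - 102 \cdot 12^{2}\right) + 14348 = \left(-13633 - 14688\right) + 14348 = -28321 + 14348 = -13973$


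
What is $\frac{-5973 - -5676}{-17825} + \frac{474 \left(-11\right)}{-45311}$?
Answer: $\frac{106396917}{807668575} \approx 0.13173$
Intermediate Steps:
$\frac{-5973 - -5676}{-17825} + \frac{474 \left(-11\right)}{-45311} = \left(-5973 + 5676\right) \left(- \frac{1}{17825}\right) - - \frac{5214}{45311} = \left(-297\right) \left(- \frac{1}{17825}\right) + \frac{5214}{45311} = \frac{297}{17825} + \frac{5214}{45311} = \frac{106396917}{807668575}$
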